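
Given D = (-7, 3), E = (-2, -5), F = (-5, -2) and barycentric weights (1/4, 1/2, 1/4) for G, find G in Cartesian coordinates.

(-4, -9/4)

G = (1/4)·D + (1/2)·E + (1/4)·F.
x-coordinate: (1/4)·(-7) + (1/2)·(-2) + (1/4)·(-5) = -4.
y-coordinate: (1/4)·3 + (1/2)·(-5) + (1/4)·(-2) = -9/4.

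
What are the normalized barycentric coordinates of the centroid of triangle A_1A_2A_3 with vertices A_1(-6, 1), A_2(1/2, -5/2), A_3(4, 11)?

(1/3, 1/3, 1/3)

The centroid is the average of the vertices, so each weight is 1/3.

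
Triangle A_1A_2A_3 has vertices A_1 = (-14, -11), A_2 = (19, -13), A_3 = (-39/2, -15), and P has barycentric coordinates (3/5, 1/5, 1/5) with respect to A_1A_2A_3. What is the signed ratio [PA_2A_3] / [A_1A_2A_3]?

3/5

The signed ratio [PA_2A_3]/[A_1A_2A_3] equals the barycentric coordinate of P at vertex A_1, which is 3/5.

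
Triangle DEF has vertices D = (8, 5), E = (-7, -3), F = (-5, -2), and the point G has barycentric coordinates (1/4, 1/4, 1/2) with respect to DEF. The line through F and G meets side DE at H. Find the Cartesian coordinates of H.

Line FG meets DE where the F-coordinate vanishes; zeroing G's F-weight and renormalizing leaves D, E-weights 1/4 : 1/4 → (1/2, 1/2).
So H = (1/2)·D + (1/2)·E = (1/2, 1).

(1/2, 1)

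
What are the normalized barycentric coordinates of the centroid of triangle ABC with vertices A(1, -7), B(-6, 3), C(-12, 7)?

(1/3, 1/3, 1/3)

The centroid is the average of the vertices, so each weight is 1/3.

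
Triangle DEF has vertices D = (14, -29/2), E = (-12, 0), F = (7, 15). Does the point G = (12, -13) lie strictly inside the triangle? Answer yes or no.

yes

Barycentric coordinates of G: (1214/1331, 97/1331, 20/1331).
The three coordinates are positive, positive, positive; a point is interior exactly when all three are positive.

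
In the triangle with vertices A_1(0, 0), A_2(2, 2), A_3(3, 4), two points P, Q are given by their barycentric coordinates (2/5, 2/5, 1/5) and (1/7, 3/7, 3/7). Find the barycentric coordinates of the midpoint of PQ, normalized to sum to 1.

(19/70, 29/70, 11/35)

Since both coordinate triples sum to 1, the midpoint's barycentrics are the componentwise average.
(2/5+1/7)/2 = 19/70; similarly 29/70 and 11/35.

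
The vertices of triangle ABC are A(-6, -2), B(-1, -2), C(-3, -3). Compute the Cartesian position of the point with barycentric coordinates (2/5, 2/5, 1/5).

(-17/5, -11/5)

P = (2/5)·A + (2/5)·B + (1/5)·C.
x-coordinate: (2/5)·(-6) + (2/5)·(-1) + (1/5)·(-3) = -17/5.
y-coordinate: (2/5)·(-2) + (2/5)·(-2) + (1/5)·(-3) = -11/5.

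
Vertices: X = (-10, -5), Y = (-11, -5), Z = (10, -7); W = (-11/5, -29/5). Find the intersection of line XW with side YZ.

Barycentric coordinates of W with respect to XYZ: (2/5, 1/5, 2/5).
On side YZ the X-coordinate is zero; dropping W's X-weight 2/5 and renormalizing the remaining 1/5 : 2/5 gives weights 1/3, 2/3 on Y, Z.
V = (1/3)·(-11, -5) + (2/3)·(10, -7) = (3, -19/3).

(3, -19/3)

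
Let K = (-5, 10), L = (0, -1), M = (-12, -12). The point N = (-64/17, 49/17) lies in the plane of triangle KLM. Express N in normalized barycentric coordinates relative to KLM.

(8/17, 7/17, 2/17)

Signed area of the reference triangle: [KLM] = ½·((-5)·(-1−(-12)) + 0·(-12−10) + (-12)·(10−(-1))) = ½·(-55 + 0 − 132) = -187/2.
[NLM] = ½·((-64/17)·(-1−(-12)) + 0·(-12−(49/17)) + (-12)·(49/17−(-1))) = ½·(-704/17 + 0 − 792/17) = -44, so the K-coordinate is (-44)/(-187/2) = 8/17.
[KNM] = ½·((-5)·(49/17−(-12)) + (-64/17)·(-12−10) + (-12)·(10−(49/17))) = ½·(-1265/17 + 1408/17 − 1452/17) = -77/2, so the L-coordinate is 7/17.
[KLN] = ½·((-5)·(-1−(49/17)) + 0·(49/17−10) + (-64/17)·(10−(-1))) = ½·(330/17 + 0 − 704/17) = -11, so the M-coordinate is 2/17.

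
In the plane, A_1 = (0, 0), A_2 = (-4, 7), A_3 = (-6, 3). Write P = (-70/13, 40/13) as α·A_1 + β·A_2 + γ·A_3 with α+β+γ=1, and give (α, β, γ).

Signed area of the reference triangle: [A_1A_2A_3] = ½·(0·(7−3) + (-4)·(3−0) + (-6)·(0−7)) = ½·(0 − 12 + 42) = 15.
[PA_2A_3] = ½·((-70/13)·(7−3) + (-4)·(3−(40/13)) + (-6)·(40/13−7)) = ½·(-280/13 + 4/13 + 306/13) = 15/13, so the A_1-coordinate is (15/13)/15 = 1/13.
[A_1PA_3] = ½·(0·(40/13−3) + (-70/13)·(3−0) + (-6)·(0−(40/13))) = ½·(0 − 210/13 + 240/13) = 15/13, so the A_2-coordinate is 1/13.
[A_1A_2P] = ½·(0·(7−(40/13)) + (-4)·(40/13−0) + (-70/13)·(0−7)) = ½·(0 − 160/13 + 490/13) = 165/13, so the A_3-coordinate is 11/13.

(1/13, 1/13, 11/13)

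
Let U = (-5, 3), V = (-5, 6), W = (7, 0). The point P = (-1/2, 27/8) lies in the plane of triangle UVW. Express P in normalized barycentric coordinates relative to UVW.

Signed area of the reference triangle: [UVW] = ½·((-5)·(6−0) + (-5)·(0−3) + 7·(3−6)) = ½·(-30 + 15 − 21) = -18.
[PVW] = ½·((-1/2)·(6−0) + (-5)·(0−(27/8)) + 7·(27/8−6)) = ½·(-3 + 135/8 − 147/8) = -9/4, so the U-coordinate is (-9/4)/(-18) = 1/8.
[UPW] = ½·((-5)·(27/8−0) + (-1/2)·(0−3) + 7·(3−(27/8))) = ½·(-135/8 + 3/2 − 21/8) = -9, so the V-coordinate is 1/2.
[UVP] = ½·((-5)·(6−(27/8)) + (-5)·(27/8−3) + (-1/2)·(3−6)) = ½·(-105/8 − 15/8 + 3/2) = -27/4, so the W-coordinate is 3/8.
Check: 1/8 + 1/2 + 3/8 = 1.

(1/8, 1/2, 3/8)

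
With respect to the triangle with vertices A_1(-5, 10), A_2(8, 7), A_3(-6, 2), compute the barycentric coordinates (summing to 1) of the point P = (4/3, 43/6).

Signed area of the reference triangle: [A_1A_2A_3] = ½·((-5)·(7−2) + 8·(2−10) + (-6)·(10−7)) = ½·(-25 − 64 − 18) = -107/2.
[PA_2A_3] = ½·((4/3)·(7−2) + 8·(2−(43/6)) + (-6)·(43/6−7)) = ½·(20/3 − 124/3 − 1) = -107/6, so the A_1-coordinate is (-107/6)/(-107/2) = 1/3.
[A_1PA_3] = ½·((-5)·(43/6−2) + (4/3)·(2−10) + (-6)·(10−(43/6))) = ½·(-155/6 − 32/3 − 17) = -107/4, so the A_2-coordinate is 1/2.
[A_1A_2P] = ½·((-5)·(7−(43/6)) + 8·(43/6−10) + (4/3)·(10−7)) = ½·(5/6 − 68/3 + 4) = -107/12, so the A_3-coordinate is 1/6.
Check: 1/3 + 1/2 + 1/6 = 1.

(1/3, 1/2, 1/6)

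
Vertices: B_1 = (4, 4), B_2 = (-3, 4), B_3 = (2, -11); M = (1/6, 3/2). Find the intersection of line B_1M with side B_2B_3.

(-7/4, 1/4)

Barycentric coordinates of M with respect to B_1B_2B_3: (1/3, 1/2, 1/6).
On side B_2B_3 the B_1-coordinate is zero; dropping M's B_1-weight 1/3 and renormalizing the remaining 1/2 : 1/6 gives weights 3/4, 1/4 on B_2, B_3.
N = (3/4)·(-3, 4) + (1/4)·(2, -11) = (-7/4, 1/4).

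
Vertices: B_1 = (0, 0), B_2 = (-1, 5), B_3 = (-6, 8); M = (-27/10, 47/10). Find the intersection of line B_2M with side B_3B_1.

Barycentric coordinates of M with respect to B_1B_2B_3: (3/10, 3/10, 2/5).
On side B_3B_1 the B_2-coordinate is zero; dropping M's B_2-weight 3/10 and renormalizing the remaining 2/5 : 3/10 gives weights 4/7, 3/7 on B_3, B_1.
N = (4/7)·(-6, 8) + (3/7)·(0, 0) = (-24/7, 32/7).

(-24/7, 32/7)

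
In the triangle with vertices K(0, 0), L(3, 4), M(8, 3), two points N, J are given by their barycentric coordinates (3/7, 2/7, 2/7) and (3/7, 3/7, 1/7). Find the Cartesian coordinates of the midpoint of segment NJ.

(39/14, 29/14)

Barycentric coordinates of the midpoint are the average: (3/7, 5/14, 3/14).
Converting: (3/7)·K + (5/14)·L + (3/14)·M = (39/14, 29/14).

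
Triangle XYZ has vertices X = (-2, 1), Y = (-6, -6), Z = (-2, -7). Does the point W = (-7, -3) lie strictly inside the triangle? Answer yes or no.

no

Barycentric coordinates of W: (11/32, 5/4, -19/32).
The three coordinates are positive, positive, negative; a point is interior exactly when all three are positive.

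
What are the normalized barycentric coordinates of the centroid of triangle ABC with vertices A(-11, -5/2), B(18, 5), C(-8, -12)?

(1/3, 1/3, 1/3)

The centroid is the average of the vertices, so each weight is 1/3.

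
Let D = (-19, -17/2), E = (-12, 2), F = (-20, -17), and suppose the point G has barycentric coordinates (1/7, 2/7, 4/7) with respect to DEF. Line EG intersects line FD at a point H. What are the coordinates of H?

Line EG meets FD where the E-coordinate vanishes; zeroing G's E-weight and renormalizing leaves F, D-weights 4/7 : 1/7 → (4/5, 1/5).
So H = (4/5)·F + (1/5)·D = (-99/5, -153/10).

(-99/5, -153/10)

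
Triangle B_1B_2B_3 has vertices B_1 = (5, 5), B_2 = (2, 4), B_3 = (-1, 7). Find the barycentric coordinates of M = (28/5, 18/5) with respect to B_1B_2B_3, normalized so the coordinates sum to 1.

(4/5, 3/5, -2/5)

Signed area of the reference triangle: [B_1B_2B_3] = ½·(5·(4−7) + 2·(7−5) + (-1)·(5−4)) = ½·(-15 + 4 − 1) = -6.
[MB_2B_3] = ½·((28/5)·(4−7) + 2·(7−(18/5)) + (-1)·(18/5−4)) = ½·(-84/5 + 34/5 + 2/5) = -24/5, so the B_1-coordinate is (-24/5)/(-6) = 4/5.
[B_1MB_3] = ½·(5·(18/5−7) + (28/5)·(7−5) + (-1)·(5−(18/5))) = ½·(-17 + 56/5 − 7/5) = -18/5, so the B_2-coordinate is 3/5.
[B_1B_2M] = ½·(5·(4−(18/5)) + 2·(18/5−5) + (28/5)·(5−4)) = ½·(2 − 14/5 + 28/5) = 12/5, so the B_3-coordinate is -2/5.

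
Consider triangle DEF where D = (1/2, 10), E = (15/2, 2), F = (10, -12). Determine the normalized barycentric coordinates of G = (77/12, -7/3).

Signed area of the reference triangle: [DEF] = ½·((1/2)·(2−(-12)) + (15/2)·(-12−10) + 10·(10−2)) = ½·(7 − 165 + 80) = -39.
[GEF] = ½·((77/12)·(2−(-12)) + (15/2)·(-12−(-7/3)) + 10·(-7/3−2)) = ½·(539/6 − 145/2 − 130/3) = -13, so the D-coordinate is (-13)/(-39) = 1/3.
[DGF] = ½·((1/2)·(-7/3−(-12)) + (77/12)·(-12−10) + 10·(10−(-7/3))) = ½·(29/6 − 847/6 + 370/3) = -13/2, so the E-coordinate is 1/6.
[DEG] = ½·((1/2)·(2−(-7/3)) + (15/2)·(-7/3−10) + (77/12)·(10−2)) = ½·(13/6 − 185/2 + 154/3) = -39/2, so the F-coordinate is 1/2.

(1/3, 1/6, 1/2)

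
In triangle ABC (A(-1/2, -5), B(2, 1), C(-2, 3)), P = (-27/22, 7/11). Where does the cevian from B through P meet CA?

(-31/20, 3/5)

Barycentric coordinates of P with respect to ABC: (3/11, 1/11, 7/11).
On side CA the B-coordinate is zero; dropping P's B-weight 1/11 and renormalizing the remaining 7/11 : 3/11 gives weights 7/10, 3/10 on C, A.
Q = (7/10)·(-2, 3) + (3/10)·(-1/2, -5) = (-31/20, 3/5).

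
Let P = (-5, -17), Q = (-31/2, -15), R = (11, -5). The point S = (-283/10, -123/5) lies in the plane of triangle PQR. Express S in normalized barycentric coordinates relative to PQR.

(4/5, 1, -4/5)

Signed area of the reference triangle: [PQR] = ½·((-5)·(-15−(-5)) + (-31/2)·(-5−(-17)) + 11·(-17−(-15))) = ½·(50 − 186 − 22) = -79.
[SQR] = ½·((-283/10)·(-15−(-5)) + (-31/2)·(-5−(-123/5)) + 11·(-123/5−(-15))) = ½·(283 − 1519/5 − 528/5) = -316/5, so the P-coordinate is (-316/5)/(-79) = 4/5.
[PSR] = ½·((-5)·(-123/5−(-5)) + (-283/10)·(-5−(-17)) + 11·(-17−(-123/5))) = ½·(98 − 1698/5 + 418/5) = -79, so the Q-coordinate is 1.
[PQS] = ½·((-5)·(-15−(-123/5)) + (-31/2)·(-123/5−(-17)) + (-283/10)·(-17−(-15))) = ½·(-48 + 589/5 + 283/5) = 316/5, so the R-coordinate is -4/5.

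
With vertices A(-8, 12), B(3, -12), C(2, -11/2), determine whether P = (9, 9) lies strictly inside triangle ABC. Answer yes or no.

no

Barycentric coordinates of P: (-24/19, -107/19, 150/19).
The three coordinates are negative, negative, positive; a point is interior exactly when all three are positive.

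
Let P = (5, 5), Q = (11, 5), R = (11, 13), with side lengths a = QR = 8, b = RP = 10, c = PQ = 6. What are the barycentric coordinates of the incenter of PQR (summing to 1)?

(1/3, 5/12, 1/4)

The incenter has barycentric coordinates proportional to the opposite side lengths: (8 : 10 : 6).
Normalizing by 8+10+6 = 24 gives (1/3, 5/12, 1/4).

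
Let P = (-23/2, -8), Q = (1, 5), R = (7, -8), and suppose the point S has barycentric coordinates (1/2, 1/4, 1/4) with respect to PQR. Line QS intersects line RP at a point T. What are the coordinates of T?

(-16/3, -8)

Line QS meets RP where the Q-coordinate vanishes; zeroing S's Q-weight and renormalizing leaves R, P-weights 1/4 : 1/2 → (1/3, 2/3).
So T = (1/3)·R + (2/3)·P = (-16/3, -8).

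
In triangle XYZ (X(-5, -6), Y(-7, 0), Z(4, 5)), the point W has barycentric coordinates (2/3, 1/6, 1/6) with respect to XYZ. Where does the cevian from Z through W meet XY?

(-27/5, -24/5)

Line ZW meets XY where the Z-coordinate vanishes; zeroing W's Z-weight and renormalizing leaves X, Y-weights 2/3 : 1/6 → (4/5, 1/5).
So V = (4/5)·X + (1/5)·Y = (-27/5, -24/5).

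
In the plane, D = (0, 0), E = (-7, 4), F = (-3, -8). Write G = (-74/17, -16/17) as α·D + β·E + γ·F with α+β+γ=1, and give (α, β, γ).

Signed area of the reference triangle: [DEF] = ½·(0·(4−(-8)) + (-7)·(-8−0) + (-3)·(0−4)) = ½·(0 + 56 + 12) = 34.
[GEF] = ½·((-74/17)·(4−(-8)) + (-7)·(-8−(-16/17)) + (-3)·(-16/17−4)) = ½·(-888/17 + 840/17 + 252/17) = 6, so the D-coordinate is 6/34 = 3/17.
[DGF] = ½·(0·(-16/17−(-8)) + (-74/17)·(-8−0) + (-3)·(0−(-16/17))) = ½·(0 + 592/17 − 48/17) = 16, so the E-coordinate is 8/17.
[DEG] = ½·(0·(4−(-16/17)) + (-7)·(-16/17−0) + (-74/17)·(0−4)) = ½·(0 + 112/17 + 296/17) = 12, so the F-coordinate is 6/17.

(3/17, 8/17, 6/17)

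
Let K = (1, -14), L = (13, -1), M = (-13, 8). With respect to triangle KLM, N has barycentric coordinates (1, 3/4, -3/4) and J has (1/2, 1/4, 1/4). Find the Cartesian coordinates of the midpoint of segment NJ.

(21/2, -13)

Barycentric coordinates of the midpoint are the average: (3/4, 1/2, -1/4).
Converting: (3/4)·K + (1/2)·L + (-1/4)·M = (21/2, -13).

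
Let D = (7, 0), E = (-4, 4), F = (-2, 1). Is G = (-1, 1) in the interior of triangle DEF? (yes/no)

Barycentric coordinates of G: (3/25, 1/25, 21/25).
The three coordinates are positive, positive, positive; a point is interior exactly when all three are positive.

yes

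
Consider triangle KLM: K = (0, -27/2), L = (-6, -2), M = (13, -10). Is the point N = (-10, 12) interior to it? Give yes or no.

Barycentric coordinates of N: (-468/341, 733/341, 76/341).
The three coordinates are negative, positive, positive; a point is interior exactly when all three are positive.

no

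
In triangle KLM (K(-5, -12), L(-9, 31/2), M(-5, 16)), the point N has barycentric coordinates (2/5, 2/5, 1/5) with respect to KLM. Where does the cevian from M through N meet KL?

(-7, 7/4)

Line MN meets KL where the M-coordinate vanishes; zeroing N's M-weight and renormalizing leaves K, L-weights 2/5 : 2/5 → (1/2, 1/2).
So J = (1/2)·K + (1/2)·L = (-7, 7/4).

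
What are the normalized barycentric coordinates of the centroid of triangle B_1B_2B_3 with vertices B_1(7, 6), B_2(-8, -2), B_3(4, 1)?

The centroid is the average of the vertices, so each weight is 1/3.

(1/3, 1/3, 1/3)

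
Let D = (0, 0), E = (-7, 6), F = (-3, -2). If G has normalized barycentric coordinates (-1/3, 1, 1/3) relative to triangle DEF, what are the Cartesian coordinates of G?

G = (-1/3)·D + 1·E + (1/3)·F.
x-coordinate: (-1/3)·0 + 1·(-7) + (1/3)·(-3) = -8.
y-coordinate: (-1/3)·0 + 1·6 + (1/3)·(-2) = 16/3.

(-8, 16/3)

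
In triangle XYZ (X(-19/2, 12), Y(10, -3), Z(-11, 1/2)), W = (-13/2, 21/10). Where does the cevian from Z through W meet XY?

Barycentric coordinates of W with respect to XYZ: (1/5, 1/5, 3/5).
On side XY the Z-coordinate is zero; dropping W's Z-weight 3/5 and renormalizing the remaining 1/5 : 1/5 gives weights 1/2, 1/2 on X, Y.
V = (1/2)·(-19/2, 12) + (1/2)·(10, -3) = (1/4, 9/2).

(1/4, 9/2)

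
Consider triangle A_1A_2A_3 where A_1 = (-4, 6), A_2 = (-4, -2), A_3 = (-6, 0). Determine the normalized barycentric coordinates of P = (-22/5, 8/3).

(8/15, 4/15, 1/5)

Signed area of the reference triangle: [A_1A_2A_3] = ½·((-4)·(-2−0) + (-4)·(0−6) + (-6)·(6−(-2))) = ½·(8 + 24 − 48) = -8.
[PA_2A_3] = ½·((-22/5)·(-2−0) + (-4)·(0−(8/3)) + (-6)·(8/3−(-2))) = ½·(44/5 + 32/3 − 28) = -64/15, so the A_1-coordinate is (-64/15)/(-8) = 8/15.
[A_1PA_3] = ½·((-4)·(8/3−0) + (-22/5)·(0−6) + (-6)·(6−(8/3))) = ½·(-32/3 + 132/5 − 20) = -32/15, so the A_2-coordinate is 4/15.
[A_1A_2P] = ½·((-4)·(-2−(8/3)) + (-4)·(8/3−6) + (-22/5)·(6−(-2))) = ½·(56/3 + 40/3 − 176/5) = -8/5, so the A_3-coordinate is 1/5.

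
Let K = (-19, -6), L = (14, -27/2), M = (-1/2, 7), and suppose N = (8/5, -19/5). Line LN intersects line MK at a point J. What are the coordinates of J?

(-20/3, 8/3)

Barycentric coordinates of N with respect to KLM: (1/5, 2/5, 2/5).
On side MK the L-coordinate is zero; dropping N's L-weight 2/5 and renormalizing the remaining 2/5 : 1/5 gives weights 2/3, 1/3 on M, K.
J = (2/3)·(-1/2, 7) + (1/3)·(-19, -6) = (-20/3, 8/3).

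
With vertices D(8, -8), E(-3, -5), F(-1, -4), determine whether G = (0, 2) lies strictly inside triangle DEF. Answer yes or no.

no

Barycentric coordinates of G: (-11/17, -58/17, 86/17).
The three coordinates are negative, negative, positive; a point is interior exactly when all three are positive.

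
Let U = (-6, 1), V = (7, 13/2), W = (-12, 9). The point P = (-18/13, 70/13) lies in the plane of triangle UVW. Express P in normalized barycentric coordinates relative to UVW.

(4/13, 6/13, 3/13)

Signed area of the reference triangle: [UVW] = ½·((-6)·(13/2−9) + 7·(9−1) + (-12)·(1−(13/2))) = ½·(15 + 56 + 66) = 137/2.
[PVW] = ½·((-18/13)·(13/2−9) + 7·(9−(70/13)) + (-12)·(70/13−(13/2))) = ½·(45/13 + 329/13 + 174/13) = 274/13, so the U-coordinate is (274/13)/(137/2) = 4/13.
[UPW] = ½·((-6)·(70/13−9) + (-18/13)·(9−1) + (-12)·(1−(70/13))) = ½·(282/13 − 144/13 + 684/13) = 411/13, so the V-coordinate is 6/13.
[UVP] = ½·((-6)·(13/2−(70/13)) + 7·(70/13−1) + (-18/13)·(1−(13/2))) = ½·(-87/13 + 399/13 + 99/13) = 411/26, so the W-coordinate is 3/13.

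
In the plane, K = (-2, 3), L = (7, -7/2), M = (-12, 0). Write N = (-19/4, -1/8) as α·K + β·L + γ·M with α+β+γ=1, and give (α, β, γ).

(1/4, 1/4, 1/2)

Signed area of the reference triangle: [KLM] = ½·((-2)·(-7/2−0) + 7·(0−3) + (-12)·(3−(-7/2))) = ½·(7 − 21 − 78) = -46.
[NLM] = ½·((-19/4)·(-7/2−0) + 7·(0−(-1/8)) + (-12)·(-1/8−(-7/2))) = ½·(133/8 + 7/8 − 81/2) = -23/2, so the K-coordinate is (-23/2)/(-46) = 1/4.
[KNM] = ½·((-2)·(-1/8−0) + (-19/4)·(0−3) + (-12)·(3−(-1/8))) = ½·(1/4 + 57/4 − 75/2) = -23/2, so the L-coordinate is 1/4.
[KLN] = ½·((-2)·(-7/2−(-1/8)) + 7·(-1/8−3) + (-19/4)·(3−(-7/2))) = ½·(27/4 − 175/8 − 247/8) = -23, so the M-coordinate is 1/2.
Check: 1/4 + 1/4 + 1/2 = 1.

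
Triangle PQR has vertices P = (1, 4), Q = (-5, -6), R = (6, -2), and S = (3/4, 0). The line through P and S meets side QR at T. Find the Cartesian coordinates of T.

Barycentric coordinates of S with respect to PQR: (1/2, 1/4, 1/4).
On side QR the P-coordinate is zero; dropping S's P-weight 1/2 and renormalizing the remaining 1/4 : 1/4 gives weights 1/2, 1/2 on Q, R.
T = (1/2)·(-5, -6) + (1/2)·(6, -2) = (1/2, -4).

(1/2, -4)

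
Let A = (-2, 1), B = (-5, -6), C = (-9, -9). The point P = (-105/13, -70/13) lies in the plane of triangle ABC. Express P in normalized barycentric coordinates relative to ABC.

Signed area of the reference triangle: [ABC] = ½·((-2)·(-6−(-9)) + (-5)·(-9−1) + (-9)·(1−(-6))) = ½·(-6 + 50 − 63) = -19/2.
[PBC] = ½·((-105/13)·(-6−(-9)) + (-5)·(-9−(-70/13)) + (-9)·(-70/13−(-6))) = ½·(-315/13 + 235/13 − 72/13) = -76/13, so the A-coordinate is (-76/13)/(-19/2) = 8/13.
[APC] = ½·((-2)·(-70/13−(-9)) + (-105/13)·(-9−1) + (-9)·(1−(-70/13))) = ½·(-94/13 + 1050/13 − 747/13) = 209/26, so the B-coordinate is -11/13.
[ABP] = ½·((-2)·(-6−(-70/13)) + (-5)·(-70/13−1) + (-105/13)·(1−(-6))) = ½·(16/13 + 415/13 − 735/13) = -152/13, so the C-coordinate is 16/13.
Check: 8/13 − 11/13 + 16/13 = 1.

(8/13, -11/13, 16/13)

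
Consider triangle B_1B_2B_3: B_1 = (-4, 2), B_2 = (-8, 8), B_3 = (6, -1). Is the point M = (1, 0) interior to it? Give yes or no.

Barycentric coordinates of M: (31/48, -5/48, 11/24).
The three coordinates are positive, negative, positive; a point is interior exactly when all three are positive.

no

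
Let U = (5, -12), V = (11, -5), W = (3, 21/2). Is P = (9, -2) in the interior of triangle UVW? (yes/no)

yes

Barycentric coordinates of P: (7/149, 110/149, 32/149).
The three coordinates are positive, positive, positive; a point is interior exactly when all three are positive.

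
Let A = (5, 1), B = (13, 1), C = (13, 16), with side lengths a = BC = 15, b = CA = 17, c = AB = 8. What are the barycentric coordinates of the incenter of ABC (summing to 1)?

The incenter has barycentric coordinates proportional to the opposite side lengths: (15 : 17 : 8).
Normalizing by 15+17+8 = 40 gives (3/8, 17/40, 1/5).

(3/8, 17/40, 1/5)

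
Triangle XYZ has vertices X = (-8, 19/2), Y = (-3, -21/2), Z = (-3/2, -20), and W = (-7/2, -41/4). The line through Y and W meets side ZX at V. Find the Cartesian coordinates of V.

(-11/3, -61/6)

Barycentric coordinates of W with respect to XYZ: (1/4, 1/4, 1/2).
On side ZX the Y-coordinate is zero; dropping W's Y-weight 1/4 and renormalizing the remaining 1/2 : 1/4 gives weights 2/3, 1/3 on Z, X.
V = (2/3)·(-3/2, -20) + (1/3)·(-8, 19/2) = (-11/3, -61/6).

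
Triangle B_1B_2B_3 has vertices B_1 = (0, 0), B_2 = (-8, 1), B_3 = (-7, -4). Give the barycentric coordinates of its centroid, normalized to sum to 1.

The centroid is the average of the vertices, so each weight is 1/3.

(1/3, 1/3, 1/3)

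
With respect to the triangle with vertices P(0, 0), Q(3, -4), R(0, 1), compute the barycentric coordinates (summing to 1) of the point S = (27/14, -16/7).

(1/14, 9/14, 2/7)

Signed area of the reference triangle: [PQR] = ½·(0·(-4−1) + 3·(1−0) + 0·(0−(-4))) = ½·(0 + 3 + 0) = 3/2.
[SQR] = ½·((27/14)·(-4−1) + 3·(1−(-16/7)) + 0·(-16/7−(-4))) = ½·(-135/14 + 69/7 + 0) = 3/28, so the P-coordinate is (3/28)/(3/2) = 1/14.
[PSR] = ½·(0·(-16/7−1) + (27/14)·(1−0) + 0·(0−(-16/7))) = ½·(0 + 27/14 + 0) = 27/28, so the Q-coordinate is 9/14.
[PQS] = ½·(0·(-4−(-16/7)) + 3·(-16/7−0) + (27/14)·(0−(-4))) = ½·(0 − 48/7 + 54/7) = 3/7, so the R-coordinate is 2/7.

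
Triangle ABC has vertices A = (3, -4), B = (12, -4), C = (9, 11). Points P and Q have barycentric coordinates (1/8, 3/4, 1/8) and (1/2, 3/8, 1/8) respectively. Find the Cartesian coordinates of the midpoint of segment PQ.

Barycentric coordinates of the midpoint are the average: (5/16, 9/16, 1/8).
Converting: (5/16)·A + (9/16)·B + (1/8)·C = (141/16, -17/8).

(141/16, -17/8)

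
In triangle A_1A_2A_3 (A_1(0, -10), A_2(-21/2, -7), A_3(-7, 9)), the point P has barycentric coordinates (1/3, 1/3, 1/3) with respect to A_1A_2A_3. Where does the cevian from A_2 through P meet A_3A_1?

(-7/2, -1/2)

Line A_2P meets A_3A_1 where the A_2-coordinate vanishes; zeroing P's A_2-weight and renormalizing leaves A_3, A_1-weights 1/3 : 1/3 → (1/2, 1/2).
So Q = (1/2)·A_3 + (1/2)·A_1 = (-7/2, -1/2).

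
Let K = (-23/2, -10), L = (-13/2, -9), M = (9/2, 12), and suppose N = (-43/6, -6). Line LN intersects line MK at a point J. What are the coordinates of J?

Barycentric coordinates of N with respect to KLM: (1/2, 1/3, 1/6).
On side MK the L-coordinate is zero; dropping N's L-weight 1/3 and renormalizing the remaining 1/6 : 1/2 gives weights 1/4, 3/4 on M, K.
J = (1/4)·(9/2, 12) + (3/4)·(-23/2, -10) = (-15/2, -9/2).

(-15/2, -9/2)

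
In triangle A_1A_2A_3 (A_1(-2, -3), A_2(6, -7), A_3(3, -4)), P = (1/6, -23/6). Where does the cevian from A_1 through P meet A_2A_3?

(9/2, -11/2)

Barycentric coordinates of P with respect to A_1A_2A_3: (2/3, 1/6, 1/6).
On side A_2A_3 the A_1-coordinate is zero; dropping P's A_1-weight 2/3 and renormalizing the remaining 1/6 : 1/6 gives weights 1/2, 1/2 on A_2, A_3.
Q = (1/2)·(6, -7) + (1/2)·(3, -4) = (9/2, -11/2).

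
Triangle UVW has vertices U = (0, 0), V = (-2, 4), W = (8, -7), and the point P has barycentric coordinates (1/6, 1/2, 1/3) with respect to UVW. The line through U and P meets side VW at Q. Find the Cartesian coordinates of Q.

(2, -2/5)

Line UP meets VW where the U-coordinate vanishes; zeroing P's U-weight and renormalizing leaves V, W-weights 1/2 : 1/3 → (3/5, 2/5).
So Q = (3/5)·V + (2/5)·W = (2, -2/5).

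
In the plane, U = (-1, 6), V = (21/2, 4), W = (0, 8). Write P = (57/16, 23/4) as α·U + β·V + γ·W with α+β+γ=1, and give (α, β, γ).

(3/8, 3/8, 1/4)

Signed area of the reference triangle: [UVW] = ½·((-1)·(4−8) + (21/2)·(8−6) + 0·(6−4)) = ½·(4 + 21 + 0) = 25/2.
[PVW] = ½·((57/16)·(4−8) + (21/2)·(8−(23/4)) + 0·(23/4−4)) = ½·(-57/4 + 189/8 + 0) = 75/16, so the U-coordinate is (75/16)/(25/2) = 3/8.
[UPW] = ½·((-1)·(23/4−8) + (57/16)·(8−6) + 0·(6−(23/4))) = ½·(9/4 + 57/8 + 0) = 75/16, so the V-coordinate is 3/8.
[UVP] = ½·((-1)·(4−(23/4)) + (21/2)·(23/4−6) + (57/16)·(6−4)) = ½·(7/4 − 21/8 + 57/8) = 25/8, so the W-coordinate is 1/4.
Check: 3/8 + 3/8 + 1/4 = 1.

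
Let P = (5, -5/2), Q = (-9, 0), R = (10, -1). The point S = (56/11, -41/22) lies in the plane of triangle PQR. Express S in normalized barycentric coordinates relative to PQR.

(7/11, 1/11, 3/11)

Signed area of the reference triangle: [PQR] = ½·(5·(0−(-1)) + (-9)·(-1−(-5/2)) + 10·(-5/2−0)) = ½·(5 − 27/2 − 25) = -67/4.
[SQR] = ½·((56/11)·(0−(-1)) + (-9)·(-1−(-41/22)) + 10·(-41/22−0)) = ½·(56/11 − 171/22 − 205/11) = -469/44, so the P-coordinate is (-469/44)/(-67/4) = 7/11.
[PSR] = ½·(5·(-41/22−(-1)) + (56/11)·(-1−(-5/2)) + 10·(-5/2−(-41/22))) = ½·(-95/22 + 84/11 − 70/11) = -67/44, so the Q-coordinate is 1/11.
[PQS] = ½·(5·(0−(-41/22)) + (-9)·(-41/22−(-5/2)) + (56/11)·(-5/2−0)) = ½·(205/22 − 63/11 − 140/11) = -201/44, so the R-coordinate is 3/11.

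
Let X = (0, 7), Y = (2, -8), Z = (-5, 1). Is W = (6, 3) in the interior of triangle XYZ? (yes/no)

Barycentric coordinates of W: (113/87, 56/87, -82/87).
The three coordinates are positive, positive, negative; a point is interior exactly when all three are positive.

no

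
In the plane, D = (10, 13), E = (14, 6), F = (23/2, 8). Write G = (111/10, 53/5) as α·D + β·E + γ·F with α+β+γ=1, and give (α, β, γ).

Signed area of the reference triangle: [DEF] = ½·(10·(6−8) + 14·(8−13) + (23/2)·(13−6)) = ½·(-20 − 70 + 161/2) = -19/4.
[GEF] = ½·((111/10)·(6−8) + 14·(8−(53/5)) + (23/2)·(53/5−6)) = ½·(-111/5 − 182/5 + 529/10) = -57/20, so the D-coordinate is (-57/20)/(-19/4) = 3/5.
[DGF] = ½·(10·(53/5−8) + (111/10)·(8−13) + (23/2)·(13−(53/5))) = ½·(26 − 111/2 + 138/5) = -19/20, so the E-coordinate is 1/5.
[DEG] = ½·(10·(6−(53/5)) + 14·(53/5−13) + (111/10)·(13−6)) = ½·(-46 − 168/5 + 777/10) = -19/20, so the F-coordinate is 1/5.
Check: 3/5 + 1/5 + 1/5 = 1.

(3/5, 1/5, 1/5)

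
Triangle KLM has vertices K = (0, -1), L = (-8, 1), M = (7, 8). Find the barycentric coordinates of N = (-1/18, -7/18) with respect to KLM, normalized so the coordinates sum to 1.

(8/9, 1/18, 1/18)

Signed area of the reference triangle: [KLM] = ½·(0·(1−8) + (-8)·(8−(-1)) + 7·(-1−1)) = ½·(0 − 72 − 14) = -43.
[NLM] = ½·((-1/18)·(1−8) + (-8)·(8−(-7/18)) + 7·(-7/18−1)) = ½·(7/18 − 604/9 − 175/18) = -344/9, so the K-coordinate is (-344/9)/(-43) = 8/9.
[KNM] = ½·(0·(-7/18−8) + (-1/18)·(8−(-1)) + 7·(-1−(-7/18))) = ½·(0 − 1/2 − 77/18) = -43/18, so the L-coordinate is 1/18.
[KLN] = ½·(0·(1−(-7/18)) + (-8)·(-7/18−(-1)) + (-1/18)·(-1−1)) = ½·(0 − 44/9 + 1/9) = -43/18, so the M-coordinate is 1/18.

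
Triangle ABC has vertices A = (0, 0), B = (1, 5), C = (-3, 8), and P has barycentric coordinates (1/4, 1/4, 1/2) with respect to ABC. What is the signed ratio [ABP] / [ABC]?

The signed ratio [ABP]/[ABC] equals the barycentric coordinate of P at vertex C, which is 1/2.

1/2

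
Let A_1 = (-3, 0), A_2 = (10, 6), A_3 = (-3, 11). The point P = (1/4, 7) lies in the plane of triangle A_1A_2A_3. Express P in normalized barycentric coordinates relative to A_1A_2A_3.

(1/4, 1/4, 1/2)

Signed area of the reference triangle: [A_1A_2A_3] = ½·((-3)·(6−11) + 10·(11−0) + (-3)·(0−6)) = ½·(15 + 110 + 18) = 143/2.
[PA_2A_3] = ½·((1/4)·(6−11) + 10·(11−7) + (-3)·(7−6)) = ½·(-5/4 + 40 − 3) = 143/8, so the A_1-coordinate is (143/8)/(143/2) = 1/4.
[A_1PA_3] = ½·((-3)·(7−11) + (1/4)·(11−0) + (-3)·(0−7)) = ½·(12 + 11/4 + 21) = 143/8, so the A_2-coordinate is 1/4.
[A_1A_2P] = ½·((-3)·(6−7) + 10·(7−0) + (1/4)·(0−6)) = ½·(3 + 70 − 3/2) = 143/4, so the A_3-coordinate is 1/2.
Check: 1/4 + 1/4 + 1/2 = 1.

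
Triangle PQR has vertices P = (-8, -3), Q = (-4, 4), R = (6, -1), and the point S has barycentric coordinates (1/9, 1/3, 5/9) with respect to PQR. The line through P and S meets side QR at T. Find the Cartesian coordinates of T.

(9/4, 7/8)

Line PS meets QR where the P-coordinate vanishes; zeroing S's P-weight and renormalizing leaves Q, R-weights 1/3 : 5/9 → (3/8, 5/8).
So T = (3/8)·Q + (5/8)·R = (9/4, 7/8).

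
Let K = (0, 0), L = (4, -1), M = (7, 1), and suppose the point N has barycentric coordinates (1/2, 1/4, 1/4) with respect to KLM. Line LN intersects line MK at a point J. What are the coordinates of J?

(7/3, 1/3)

Line LN meets MK where the L-coordinate vanishes; zeroing N's L-weight and renormalizing leaves M, K-weights 1/4 : 1/2 → (1/3, 2/3).
So J = (1/3)·M + (2/3)·K = (7/3, 1/3).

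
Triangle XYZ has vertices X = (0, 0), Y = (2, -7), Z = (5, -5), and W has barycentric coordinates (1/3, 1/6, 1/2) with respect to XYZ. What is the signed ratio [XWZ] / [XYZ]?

1/6

The signed ratio [XWZ]/[XYZ] equals the barycentric coordinate of W at vertex Y, which is 1/6.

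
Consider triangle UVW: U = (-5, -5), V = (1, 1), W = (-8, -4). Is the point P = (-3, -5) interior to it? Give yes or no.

no

Barycentric coordinates of P: (17/12, 1/12, -1/2).
The three coordinates are positive, positive, negative; a point is interior exactly when all three are positive.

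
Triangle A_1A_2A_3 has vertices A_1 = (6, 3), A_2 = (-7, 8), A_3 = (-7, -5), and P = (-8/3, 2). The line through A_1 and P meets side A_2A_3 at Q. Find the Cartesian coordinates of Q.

(-7, 3/2)

Barycentric coordinates of P with respect to A_1A_2A_3: (1/3, 1/3, 1/3).
On side A_2A_3 the A_1-coordinate is zero; dropping P's A_1-weight 1/3 and renormalizing the remaining 1/3 : 1/3 gives weights 1/2, 1/2 on A_2, A_3.
Q = (1/2)·(-7, 8) + (1/2)·(-7, -5) = (-7, 3/2).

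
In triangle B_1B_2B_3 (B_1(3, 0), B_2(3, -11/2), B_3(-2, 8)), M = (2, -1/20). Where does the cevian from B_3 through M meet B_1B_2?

Barycentric coordinates of M with respect to B_1B_2B_3: (1/2, 3/10, 1/5).
On side B_1B_2 the B_3-coordinate is zero; dropping M's B_3-weight 1/5 and renormalizing the remaining 1/2 : 3/10 gives weights 5/8, 3/8 on B_1, B_2.
N = (5/8)·(3, 0) + (3/8)·(3, -11/2) = (3, -33/16).

(3, -33/16)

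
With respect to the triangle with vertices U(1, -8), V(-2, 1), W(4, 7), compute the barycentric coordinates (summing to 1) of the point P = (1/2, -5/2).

(1/2, 1/3, 1/6)

Signed area of the reference triangle: [UVW] = ½·(1·(1−7) + (-2)·(7−(-8)) + 4·(-8−1)) = ½·(-6 − 30 − 36) = -36.
[PVW] = ½·((1/2)·(1−7) + (-2)·(7−(-5/2)) + 4·(-5/2−1)) = ½·(-3 − 19 − 14) = -18, so the U-coordinate is (-18)/(-36) = 1/2.
[UPW] = ½·(1·(-5/2−7) + (1/2)·(7−(-8)) + 4·(-8−(-5/2))) = ½·(-19/2 + 15/2 − 22) = -12, so the V-coordinate is 1/3.
[UVP] = ½·(1·(1−(-5/2)) + (-2)·(-5/2−(-8)) + (1/2)·(-8−1)) = ½·(7/2 − 11 − 9/2) = -6, so the W-coordinate is 1/6.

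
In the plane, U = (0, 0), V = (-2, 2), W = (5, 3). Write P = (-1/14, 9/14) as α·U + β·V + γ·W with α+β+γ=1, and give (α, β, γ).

Signed area of the reference triangle: [UVW] = ½·(0·(2−3) + (-2)·(3−0) + 5·(0−2)) = ½·(0 − 6 − 10) = -8.
[PVW] = ½·((-1/14)·(2−3) + (-2)·(3−(9/14)) + 5·(9/14−2)) = ½·(1/14 − 33/7 − 95/14) = -40/7, so the U-coordinate is (-40/7)/(-8) = 5/7.
[UPW] = ½·(0·(9/14−3) + (-1/14)·(3−0) + 5·(0−(9/14))) = ½·(0 − 3/14 − 45/14) = -12/7, so the V-coordinate is 3/14.
[UVP] = ½·(0·(2−(9/14)) + (-2)·(9/14−0) + (-1/14)·(0−2)) = ½·(0 − 9/7 + 1/7) = -4/7, so the W-coordinate is 1/14.

(5/7, 3/14, 1/14)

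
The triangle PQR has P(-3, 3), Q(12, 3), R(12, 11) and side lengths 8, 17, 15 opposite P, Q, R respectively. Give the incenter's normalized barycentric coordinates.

(1/5, 17/40, 3/8)

The incenter has barycentric coordinates proportional to the opposite side lengths: (8 : 17 : 15).
Normalizing by 8+17+15 = 40 gives (1/5, 17/40, 3/8).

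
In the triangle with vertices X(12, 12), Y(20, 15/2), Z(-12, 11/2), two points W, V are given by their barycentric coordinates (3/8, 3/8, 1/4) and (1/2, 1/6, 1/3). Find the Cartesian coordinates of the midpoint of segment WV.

Barycentric coordinates of the midpoint are the average: (7/16, 13/48, 7/24).
Converting: (7/16)·X + (13/48)·Y + (7/24)·Z = (43/6, 853/96).

(43/6, 853/96)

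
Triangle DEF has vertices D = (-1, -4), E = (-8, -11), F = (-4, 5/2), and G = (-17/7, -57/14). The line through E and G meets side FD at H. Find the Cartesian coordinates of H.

(-3/2, -35/12)

Barycentric coordinates of G with respect to DEF: (5/7, 1/7, 1/7).
On side FD the E-coordinate is zero; dropping G's E-weight 1/7 and renormalizing the remaining 1/7 : 5/7 gives weights 1/6, 5/6 on F, D.
H = (1/6)·(-4, 5/2) + (5/6)·(-1, -4) = (-3/2, -35/12).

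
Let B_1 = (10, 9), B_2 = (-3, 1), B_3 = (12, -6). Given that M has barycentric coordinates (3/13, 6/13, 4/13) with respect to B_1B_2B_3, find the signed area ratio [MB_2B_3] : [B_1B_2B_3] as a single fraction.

3/13

The signed ratio [MB_2B_3]/[B_1B_2B_3] equals the barycentric coordinate of M at vertex B_1, which is 3/13.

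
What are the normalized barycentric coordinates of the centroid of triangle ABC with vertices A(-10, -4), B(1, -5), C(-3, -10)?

The centroid is the average of the vertices, so each weight is 1/3.

(1/3, 1/3, 1/3)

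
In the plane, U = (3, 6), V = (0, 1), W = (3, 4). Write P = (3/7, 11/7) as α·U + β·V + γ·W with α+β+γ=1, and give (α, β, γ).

(1/14, 6/7, 1/14)

Signed area of the reference triangle: [UVW] = ½·(3·(1−4) + 0·(4−6) + 3·(6−1)) = ½·(-9 + 0 + 15) = 3.
[PVW] = ½·((3/7)·(1−4) + 0·(4−(11/7)) + 3·(11/7−1)) = ½·(-9/7 + 0 + 12/7) = 3/14, so the U-coordinate is (3/14)/3 = 1/14.
[UPW] = ½·(3·(11/7−4) + (3/7)·(4−6) + 3·(6−(11/7))) = ½·(-51/7 − 6/7 + 93/7) = 18/7, so the V-coordinate is 6/7.
[UVP] = ½·(3·(1−(11/7)) + 0·(11/7−6) + (3/7)·(6−1)) = ½·(-12/7 + 0 + 15/7) = 3/14, so the W-coordinate is 1/14.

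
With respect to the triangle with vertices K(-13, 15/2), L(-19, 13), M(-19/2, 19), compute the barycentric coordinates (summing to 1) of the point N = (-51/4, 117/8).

Signed area of the reference triangle: [KLM] = ½·((-13)·(13−19) + (-19)·(19−(15/2)) + (-19/2)·(15/2−13)) = ½·(78 − 437/2 + 209/4) = -353/8.
[NLM] = ½·((-51/4)·(13−19) + (-19)·(19−(117/8)) + (-19/2)·(117/8−13)) = ½·(153/2 − 665/8 − 247/16) = -353/32, so the K-coordinate is (-353/32)/(-353/8) = 1/4.
[KNM] = ½·((-13)·(117/8−19) + (-51/4)·(19−(15/2)) + (-19/2)·(15/2−(117/8))) = ½·(455/8 − 1173/8 + 1083/16) = -353/32, so the L-coordinate is 1/4.
[KLN] = ½·((-13)·(13−(117/8)) + (-19)·(117/8−(15/2)) + (-51/4)·(15/2−13)) = ½·(169/8 − 1083/8 + 561/8) = -353/16, so the M-coordinate is 1/2.
Check: 1/4 + 1/4 + 1/2 = 1.

(1/4, 1/4, 1/2)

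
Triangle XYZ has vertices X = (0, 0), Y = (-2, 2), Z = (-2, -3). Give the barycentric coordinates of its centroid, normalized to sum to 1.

The centroid is the average of the vertices, so each weight is 1/3.

(1/3, 1/3, 1/3)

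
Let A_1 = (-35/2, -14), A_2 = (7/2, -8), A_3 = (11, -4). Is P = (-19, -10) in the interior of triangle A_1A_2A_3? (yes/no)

no

Barycentric coordinates of P: (25/13, -43/13, 31/13).
The three coordinates are positive, negative, positive; a point is interior exactly when all three are positive.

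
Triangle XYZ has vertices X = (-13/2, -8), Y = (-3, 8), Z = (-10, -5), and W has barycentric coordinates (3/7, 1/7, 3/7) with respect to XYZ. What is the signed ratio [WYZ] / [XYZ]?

3/7

The signed ratio [WYZ]/[XYZ] equals the barycentric coordinate of W at vertex X, which is 3/7.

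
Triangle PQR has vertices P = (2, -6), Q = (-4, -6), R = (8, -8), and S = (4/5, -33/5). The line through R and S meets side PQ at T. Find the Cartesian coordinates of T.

(-16/7, -6)

Barycentric coordinates of S with respect to PQR: (1/5, 1/2, 3/10).
On side PQ the R-coordinate is zero; dropping S's R-weight 3/10 and renormalizing the remaining 1/5 : 1/2 gives weights 2/7, 5/7 on P, Q.
T = (2/7)·(2, -6) + (5/7)·(-4, -6) = (-16/7, -6).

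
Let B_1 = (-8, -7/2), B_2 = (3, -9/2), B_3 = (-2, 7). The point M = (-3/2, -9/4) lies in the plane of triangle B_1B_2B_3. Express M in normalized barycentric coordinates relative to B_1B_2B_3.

(1/3, 1/2, 1/6)

Signed area of the reference triangle: [B_1B_2B_3] = ½·((-8)·(-9/2−7) + 3·(7−(-7/2)) + (-2)·(-7/2−(-9/2))) = ½·(92 + 63/2 − 2) = 243/4.
[MB_2B_3] = ½·((-3/2)·(-9/2−7) + 3·(7−(-9/4)) + (-2)·(-9/4−(-9/2))) = ½·(69/4 + 111/4 − 9/2) = 81/4, so the B_1-coordinate is (81/4)/(243/4) = 1/3.
[B_1MB_3] = ½·((-8)·(-9/4−7) + (-3/2)·(7−(-7/2)) + (-2)·(-7/2−(-9/4))) = ½·(74 − 63/4 + 5/2) = 243/8, so the B_2-coordinate is 1/2.
[B_1B_2M] = ½·((-8)·(-9/2−(-9/4)) + 3·(-9/4−(-7/2)) + (-3/2)·(-7/2−(-9/2))) = ½·(18 + 15/4 − 3/2) = 81/8, so the B_3-coordinate is 1/6.
Check: 1/3 + 1/2 + 1/6 = 1.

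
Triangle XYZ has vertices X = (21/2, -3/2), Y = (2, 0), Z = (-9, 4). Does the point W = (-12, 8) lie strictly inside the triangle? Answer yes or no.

no

Barycentric coordinates of W: (64/35, -123/35, 94/35).
The three coordinates are positive, negative, positive; a point is interior exactly when all three are positive.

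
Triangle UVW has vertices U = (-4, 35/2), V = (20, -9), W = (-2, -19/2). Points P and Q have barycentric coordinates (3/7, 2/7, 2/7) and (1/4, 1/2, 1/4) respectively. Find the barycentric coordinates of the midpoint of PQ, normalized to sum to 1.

Since both coordinate triples sum to 1, the midpoint's barycentrics are the componentwise average.
(3/7+1/4)/2 = 19/56; similarly 11/28 and 15/56.

(19/56, 11/28, 15/56)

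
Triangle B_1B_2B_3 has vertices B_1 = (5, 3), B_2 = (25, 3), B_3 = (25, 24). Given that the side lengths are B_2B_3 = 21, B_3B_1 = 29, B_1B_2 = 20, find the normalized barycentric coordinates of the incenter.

The incenter has barycentric coordinates proportional to the opposite side lengths: (21 : 29 : 20).
Normalizing by 21+29+20 = 70 gives (3/10, 29/70, 2/7).

(3/10, 29/70, 2/7)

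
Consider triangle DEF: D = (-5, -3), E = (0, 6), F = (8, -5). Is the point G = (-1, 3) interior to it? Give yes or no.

Barycentric coordinates of G: (35/127, 86/127, 6/127).
The three coordinates are positive, positive, positive; a point is interior exactly when all three are positive.

yes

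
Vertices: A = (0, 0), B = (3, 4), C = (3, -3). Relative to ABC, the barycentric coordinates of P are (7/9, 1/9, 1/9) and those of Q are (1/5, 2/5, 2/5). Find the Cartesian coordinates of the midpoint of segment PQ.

Barycentric coordinates of the midpoint are the average: (22/45, 23/90, 23/90).
Converting: (22/45)·A + (23/90)·B + (23/90)·C = (23/15, 23/90).

(23/15, 23/90)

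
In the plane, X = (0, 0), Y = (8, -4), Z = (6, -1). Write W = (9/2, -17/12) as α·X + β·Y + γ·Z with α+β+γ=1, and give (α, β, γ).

(1/3, 1/4, 5/12)

Signed area of the reference triangle: [XYZ] = ½·(0·(-4−(-1)) + 8·(-1−0) + 6·(0−(-4))) = ½·(0 − 8 + 24) = 8.
[WYZ] = ½·((9/2)·(-4−(-1)) + 8·(-1−(-17/12)) + 6·(-17/12−(-4))) = ½·(-27/2 + 10/3 + 31/2) = 8/3, so the X-coordinate is (8/3)/8 = 1/3.
[XWZ] = ½·(0·(-17/12−(-1)) + (9/2)·(-1−0) + 6·(0−(-17/12))) = ½·(0 − 9/2 + 17/2) = 2, so the Y-coordinate is 1/4.
[XYW] = ½·(0·(-4−(-17/12)) + 8·(-17/12−0) + (9/2)·(0−(-4))) = ½·(0 − 34/3 + 18) = 10/3, so the Z-coordinate is 5/12.
Check: 1/3 + 1/4 + 5/12 = 1.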